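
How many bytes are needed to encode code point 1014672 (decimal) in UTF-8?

U+F7B90 = 0xF7B90. UTF-8 uses 1 byte below 0x80, 2 below 0x800, 3 below 0x10000, 4 up to 0x10FFFF. 0xF7B90 is in U+10000–U+10FFFF → 4 bytes.

4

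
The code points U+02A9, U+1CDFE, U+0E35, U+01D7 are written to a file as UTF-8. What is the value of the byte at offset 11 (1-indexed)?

1-indexed offset 11 is 0-indexed offset 10.
U+02A9 → 2-byte form CA A9 at offsets 0–1.
U+1CDFE → 4-byte form F0 9C B7 BE at offsets 2–5.
U+0E35 → 3-byte form E0 B8 B5 at offsets 6–8.
U+01D7 → 2-byte form C7 97 at offsets 9–10.
Offset 10 falls in char 4's range; it's byte 2 of C7 97 = 0x97.

0x97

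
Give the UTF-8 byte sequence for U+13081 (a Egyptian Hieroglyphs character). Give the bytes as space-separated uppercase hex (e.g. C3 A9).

F0 93 82 81

U+13081 = 0x13081 = 77953 decimal. In range U+10000–U+10FFFF → 4-byte form: 11110xxx 10xxxxxx 10xxxxxx 10xxxxxx.
Binary (21 bits): 000010011000010000001.
Split 3+6+6+6: 000 | 010011 | 000010 | 000001.
Byte 1: 11110000 = 0xF0.
Byte 2: 10010011 = 0x93.
Byte 3: 10000010 = 0x82.
Byte 4: 10000001 = 0x81.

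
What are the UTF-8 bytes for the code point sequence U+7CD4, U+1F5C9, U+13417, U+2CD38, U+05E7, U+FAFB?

E7 B3 94 F0 9F 97 89 F0 93 90 97 F0 AC B4 B8 D7 A7 EF AB BB

U+7CD4: 3-byte form → E7 B3 94.
U+1F5C9: 4-byte form → F0 9F 97 89.
U+13417: 4-byte form → F0 93 90 97.
U+2CD38: 4-byte form → F0 AC B4 B8.
U+05E7: 2-byte form → D7 A7.
U+FAFB: 3-byte form → EF AB BB.
Concatenated (20 bytes): E7 B3 94 F0 9F 97 89 F0 93 90 97 F0 AC B4 B8 D7 A7 EF AB BB.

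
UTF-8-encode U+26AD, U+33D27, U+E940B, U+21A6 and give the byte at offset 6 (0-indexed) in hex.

0xA7

U+26AD → 3-byte form E2 9A AD at offsets 0–2.
U+33D27 → 4-byte form F0 B3 B4 A7 at offsets 3–6.
Offset 6 falls in char 2's range; it's byte 4 of F0 B3 B4 A7 = 0xA7.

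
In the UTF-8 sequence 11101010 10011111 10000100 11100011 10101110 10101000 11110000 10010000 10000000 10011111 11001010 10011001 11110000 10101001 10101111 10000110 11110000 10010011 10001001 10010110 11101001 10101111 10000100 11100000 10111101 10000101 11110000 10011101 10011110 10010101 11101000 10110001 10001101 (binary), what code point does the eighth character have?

Offset 0: leading byte 0xEA = 11101010 → 3-byte char #1 = EA 9F 84.
Offset 3: leading byte 0xE3 = 11100011 → 3-byte char #2 = E3 AE A8.
Offset 6: leading byte 0xF0 = 11110000 → 4-byte char #3 = F0 90 80 9F.
Offset 10: leading byte 0xCA = 11001010 → 2-byte char #4 = CA 99.
Offset 12: leading byte 0xF0 = 11110000 → 4-byte char #5 = F0 A9 AF 86.
Offset 16: leading byte 0xF0 = 11110000 → 4-byte char #6 = F0 93 89 96.
Offset 20: leading byte 0xE9 = 11101001 → 3-byte char #7 = E9 AF 84.
Offset 23: leading byte 0xE0 = 11100000 → 3-byte char #8 = E0 BD 85.
Leading byte 0xE0 = 11100000 matches 1110xxxx → 3-byte sequence.
Byte 1: 0xE0 = 11100000, payload 0000 (4 bits).
Byte 2: 0xBD = 10111101 (10xxxxxx ✓), payload 111101.
Byte 3: 0x85 = 10000101 (10xxxxxx ✓), payload 000101.
Concatenate: 0000111101000101 = 0xF45 (16 bits → U+0F45).

U+0F45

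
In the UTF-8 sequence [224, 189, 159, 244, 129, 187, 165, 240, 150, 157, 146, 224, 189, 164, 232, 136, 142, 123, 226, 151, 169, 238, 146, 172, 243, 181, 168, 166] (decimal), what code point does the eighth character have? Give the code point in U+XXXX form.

U+E4AC

Offset 0: leading byte 0xE0 = 11100000 → 3-byte char #1 = E0 BD 9F.
Offset 3: leading byte 0xF4 = 11110100 → 4-byte char #2 = F4 81 BB A5.
Offset 7: leading byte 0xF0 = 11110000 → 4-byte char #3 = F0 96 9D 92.
Offset 11: leading byte 0xE0 = 11100000 → 3-byte char #4 = E0 BD A4.
Offset 14: leading byte 0xE8 = 11101000 → 3-byte char #5 = E8 88 8E.
Offset 17: leading byte 0x7B = 01111011 → 1-byte char #6 = 7B.
Offset 18: leading byte 0xE2 = 11100010 → 3-byte char #7 = E2 97 A9.
Offset 21: leading byte 0xEE = 11101110 → 3-byte char #8 = EE 92 AC.
Leading byte 0xEE = 11101110 matches 1110xxxx → 3-byte sequence.
Byte 1: 0xEE = 11101110, payload 1110 (4 bits).
Byte 2: 0x92 = 10010010 (10xxxxxx ✓), payload 010010.
Byte 3: 0xAC = 10101100 (10xxxxxx ✓), payload 101100.
Concatenate: 1110010010101100 = 0xE4AC (16 bits → U+E4AC).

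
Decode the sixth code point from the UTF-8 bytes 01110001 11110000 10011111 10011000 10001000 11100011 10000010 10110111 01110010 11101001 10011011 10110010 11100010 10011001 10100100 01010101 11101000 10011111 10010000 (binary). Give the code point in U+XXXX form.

Offset 0: leading byte 0x71 = 01110001 → 1-byte char #1 = 71.
Offset 1: leading byte 0xF0 = 11110000 → 4-byte char #2 = F0 9F 98 88.
Offset 5: leading byte 0xE3 = 11100011 → 3-byte char #3 = E3 82 B7.
Offset 8: leading byte 0x72 = 01110010 → 1-byte char #4 = 72.
Offset 9: leading byte 0xE9 = 11101001 → 3-byte char #5 = E9 9B B2.
Offset 12: leading byte 0xE2 = 11100010 → 3-byte char #6 = E2 99 A4.
Leading byte 0xE2 = 11100010 matches 1110xxxx → 3-byte sequence.
Byte 1: 0xE2 = 11100010, payload 0010 (4 bits).
Byte 2: 0x99 = 10011001 (10xxxxxx ✓), payload 011001.
Byte 3: 0xA4 = 10100100 (10xxxxxx ✓), payload 100100.
Concatenate: 0010011001100100 = 0x2664 (16 bits → U+2664).

U+2664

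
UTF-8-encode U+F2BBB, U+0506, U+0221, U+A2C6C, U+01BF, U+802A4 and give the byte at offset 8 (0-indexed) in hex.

0xF2

U+F2BBB → 4-byte form F3 B2 AE BB at offsets 0–3.
U+0506 → 2-byte form D4 86 at offsets 4–5.
U+0221 → 2-byte form C8 A1 at offsets 6–7.
U+A2C6C → 4-byte form F2 A2 B1 AC at offsets 8–11.
Offset 8 falls in char 4's range; it's byte 1 of F2 A2 B1 AC = 0xF2.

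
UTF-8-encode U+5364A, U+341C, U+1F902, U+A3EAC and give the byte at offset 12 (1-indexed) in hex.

1-indexed offset 12 is 0-indexed offset 11.
U+5364A → 4-byte form F1 93 99 8A at offsets 0–3.
U+341C → 3-byte form E3 90 9C at offsets 4–6.
U+1F902 → 4-byte form F0 9F A4 82 at offsets 7–10.
U+A3EAC → 4-byte form F2 A3 BA AC at offsets 11–14.
Offset 11 falls in char 4's range; it's byte 1 of F2 A3 BA AC = 0xF2.

0xF2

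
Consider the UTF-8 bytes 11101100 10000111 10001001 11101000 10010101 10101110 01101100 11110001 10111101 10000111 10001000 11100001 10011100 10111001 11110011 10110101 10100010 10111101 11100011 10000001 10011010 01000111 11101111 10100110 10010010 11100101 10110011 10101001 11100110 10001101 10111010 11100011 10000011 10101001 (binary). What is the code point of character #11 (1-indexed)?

Offset 0: leading byte 0xEC = 11101100 → 3-byte char #1 = EC 87 89.
Offset 3: leading byte 0xE8 = 11101000 → 3-byte char #2 = E8 95 AE.
Offset 6: leading byte 0x6C = 01101100 → 1-byte char #3 = 6C.
Offset 7: leading byte 0xF1 = 11110001 → 4-byte char #4 = F1 BD 87 88.
Offset 11: leading byte 0xE1 = 11100001 → 3-byte char #5 = E1 9C B9.
Offset 14: leading byte 0xF3 = 11110011 → 4-byte char #6 = F3 B5 A2 BD.
Offset 18: leading byte 0xE3 = 11100011 → 3-byte char #7 = E3 81 9A.
Offset 21: leading byte 0x47 = 01000111 → 1-byte char #8 = 47.
Offset 22: leading byte 0xEF = 11101111 → 3-byte char #9 = EF A6 92.
Offset 25: leading byte 0xE5 = 11100101 → 3-byte char #10 = E5 B3 A9.
Offset 28: leading byte 0xE6 = 11100110 → 3-byte char #11 = E6 8D BA.
Leading byte 0xE6 = 11100110 matches 1110xxxx → 3-byte sequence.
Byte 1: 0xE6 = 11100110, payload 0110 (4 bits).
Byte 2: 0x8D = 10001101 (10xxxxxx ✓), payload 001101.
Byte 3: 0xBA = 10111010 (10xxxxxx ✓), payload 111010.
Concatenate: 0110001101111010 = 0x637A (16 bits → U+637A).

U+637A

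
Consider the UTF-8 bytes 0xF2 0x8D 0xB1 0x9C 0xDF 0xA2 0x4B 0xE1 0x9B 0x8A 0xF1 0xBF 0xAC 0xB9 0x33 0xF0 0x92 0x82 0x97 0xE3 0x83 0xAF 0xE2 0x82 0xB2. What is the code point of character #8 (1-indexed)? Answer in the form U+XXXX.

U+30EF

Offset 0: leading byte 0xF2 = 11110010 → 4-byte char #1 = F2 8D B1 9C.
Offset 4: leading byte 0xDF = 11011111 → 2-byte char #2 = DF A2.
Offset 6: leading byte 0x4B = 01001011 → 1-byte char #3 = 4B.
Offset 7: leading byte 0xE1 = 11100001 → 3-byte char #4 = E1 9B 8A.
Offset 10: leading byte 0xF1 = 11110001 → 4-byte char #5 = F1 BF AC B9.
Offset 14: leading byte 0x33 = 00110011 → 1-byte char #6 = 33.
Offset 15: leading byte 0xF0 = 11110000 → 4-byte char #7 = F0 92 82 97.
Offset 19: leading byte 0xE3 = 11100011 → 3-byte char #8 = E3 83 AF.
Leading byte 0xE3 = 11100011 matches 1110xxxx → 3-byte sequence.
Byte 1: 0xE3 = 11100011, payload 0011 (4 bits).
Byte 2: 0x83 = 10000011 (10xxxxxx ✓), payload 000011.
Byte 3: 0xAF = 10101111 (10xxxxxx ✓), payload 101111.
Concatenate: 0011000011101111 = 0x30EF (16 bits → U+30EF).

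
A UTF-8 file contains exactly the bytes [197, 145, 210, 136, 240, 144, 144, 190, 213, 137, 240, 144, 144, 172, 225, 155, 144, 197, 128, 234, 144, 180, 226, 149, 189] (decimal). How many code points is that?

9

Byte at offset 0: 0xC5 = 11000101 → 2-byte char (#1). Advance 2.
Byte at offset 2: 0xD2 = 11010010 → 2-byte char (#2). Advance 2.
Byte at offset 4: 0xF0 = 11110000 → 4-byte char (#3). Advance 4.
Byte at offset 8: 0xD5 = 11010101 → 2-byte char (#4). Advance 2.
Byte at offset 10: 0xF0 = 11110000 → 4-byte char (#5). Advance 4.
Byte at offset 14: 0xE1 = 11100001 → 3-byte char (#6). Advance 3.
Byte at offset 17: 0xC5 = 11000101 → 2-byte char (#7). Advance 2.
Byte at offset 19: 0xEA = 11101010 → 3-byte char (#8). Advance 3.
Byte at offset 22: 0xE2 = 11100010 → 3-byte char (#9). Advance 3.
Reached end at offset 25 after 9 code points.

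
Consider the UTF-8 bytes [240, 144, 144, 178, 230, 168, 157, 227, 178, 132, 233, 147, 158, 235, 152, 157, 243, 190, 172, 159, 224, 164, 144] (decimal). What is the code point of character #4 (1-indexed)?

U+94DE

Offset 0: leading byte 0xF0 = 11110000 → 4-byte char #1 = F0 90 90 B2.
Offset 4: leading byte 0xE6 = 11100110 → 3-byte char #2 = E6 A8 9D.
Offset 7: leading byte 0xE3 = 11100011 → 3-byte char #3 = E3 B2 84.
Offset 10: leading byte 0xE9 = 11101001 → 3-byte char #4 = E9 93 9E.
Leading byte 0xE9 = 11101001 matches 1110xxxx → 3-byte sequence.
Byte 1: 0xE9 = 11101001, payload 1001 (4 bits).
Byte 2: 0x93 = 10010011 (10xxxxxx ✓), payload 010011.
Byte 3: 0x9E = 10011110 (10xxxxxx ✓), payload 011110.
Concatenate: 1001010011011110 = 0x94DE (16 bits → U+94DE).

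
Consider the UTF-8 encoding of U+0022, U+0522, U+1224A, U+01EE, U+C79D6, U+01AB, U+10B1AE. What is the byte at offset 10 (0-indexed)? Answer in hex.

U+0022 → 1-byte form 22 at offsets 0–0.
U+0522 → 2-byte form D4 A2 at offsets 1–2.
U+1224A → 4-byte form F0 92 89 8A at offsets 3–6.
U+01EE → 2-byte form C7 AE at offsets 7–8.
U+C79D6 → 4-byte form F3 87 A7 96 at offsets 9–12.
Offset 10 falls in char 5's range; it's byte 2 of F3 87 A7 96 = 0x87.

0x87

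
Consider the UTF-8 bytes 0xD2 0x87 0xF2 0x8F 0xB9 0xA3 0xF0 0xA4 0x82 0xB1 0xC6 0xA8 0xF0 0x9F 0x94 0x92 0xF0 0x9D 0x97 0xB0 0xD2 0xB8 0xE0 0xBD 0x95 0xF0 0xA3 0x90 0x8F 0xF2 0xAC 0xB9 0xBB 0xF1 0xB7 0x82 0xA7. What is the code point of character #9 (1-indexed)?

U+2340F

Offset 0: leading byte 0xD2 = 11010010 → 2-byte char #1 = D2 87.
Offset 2: leading byte 0xF2 = 11110010 → 4-byte char #2 = F2 8F B9 A3.
Offset 6: leading byte 0xF0 = 11110000 → 4-byte char #3 = F0 A4 82 B1.
Offset 10: leading byte 0xC6 = 11000110 → 2-byte char #4 = C6 A8.
Offset 12: leading byte 0xF0 = 11110000 → 4-byte char #5 = F0 9F 94 92.
Offset 16: leading byte 0xF0 = 11110000 → 4-byte char #6 = F0 9D 97 B0.
Offset 20: leading byte 0xD2 = 11010010 → 2-byte char #7 = D2 B8.
Offset 22: leading byte 0xE0 = 11100000 → 3-byte char #8 = E0 BD 95.
Offset 25: leading byte 0xF0 = 11110000 → 4-byte char #9 = F0 A3 90 8F.
Leading byte 0xF0 = 11110000 matches 11110xxx → 4-byte sequence.
Byte 1: 0xF0 = 11110000, payload 000 (3 bits).
Byte 2: 0xA3 = 10100011 (10xxxxxx ✓), payload 100011.
Byte 3: 0x90 = 10010000 (10xxxxxx ✓), payload 010000.
Byte 4: 0x8F = 10001111 (10xxxxxx ✓), payload 001111.
Concatenate: 000100011010000001111 = 0x2340F (21 bits → U+2340F).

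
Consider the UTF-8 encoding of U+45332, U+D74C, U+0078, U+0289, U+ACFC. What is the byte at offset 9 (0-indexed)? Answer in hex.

0x89

U+45332 → 4-byte form F1 85 8C B2 at offsets 0–3.
U+D74C → 3-byte form ED 9D 8C at offsets 4–6.
U+0078 → 1-byte form 78 at offsets 7–7.
U+0289 → 2-byte form CA 89 at offsets 8–9.
Offset 9 falls in char 4's range; it's byte 2 of CA 89 = 0x89.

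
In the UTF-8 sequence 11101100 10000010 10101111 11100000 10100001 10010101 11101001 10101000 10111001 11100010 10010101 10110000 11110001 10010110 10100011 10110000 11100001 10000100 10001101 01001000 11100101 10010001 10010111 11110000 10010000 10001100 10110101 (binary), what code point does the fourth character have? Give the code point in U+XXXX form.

U+2570

Offset 0: leading byte 0xEC = 11101100 → 3-byte char #1 = EC 82 AF.
Offset 3: leading byte 0xE0 = 11100000 → 3-byte char #2 = E0 A1 95.
Offset 6: leading byte 0xE9 = 11101001 → 3-byte char #3 = E9 A8 B9.
Offset 9: leading byte 0xE2 = 11100010 → 3-byte char #4 = E2 95 B0.
Leading byte 0xE2 = 11100010 matches 1110xxxx → 3-byte sequence.
Byte 1: 0xE2 = 11100010, payload 0010 (4 bits).
Byte 2: 0x95 = 10010101 (10xxxxxx ✓), payload 010101.
Byte 3: 0xB0 = 10110000 (10xxxxxx ✓), payload 110000.
Concatenate: 0010010101110000 = 0x2570 (16 bits → U+2570).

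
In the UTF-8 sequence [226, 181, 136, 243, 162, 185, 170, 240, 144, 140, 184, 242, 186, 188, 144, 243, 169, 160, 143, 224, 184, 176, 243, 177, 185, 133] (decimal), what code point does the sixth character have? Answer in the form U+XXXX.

U+0E30

Offset 0: leading byte 0xE2 = 11100010 → 3-byte char #1 = E2 B5 88.
Offset 3: leading byte 0xF3 = 11110011 → 4-byte char #2 = F3 A2 B9 AA.
Offset 7: leading byte 0xF0 = 11110000 → 4-byte char #3 = F0 90 8C B8.
Offset 11: leading byte 0xF2 = 11110010 → 4-byte char #4 = F2 BA BC 90.
Offset 15: leading byte 0xF3 = 11110011 → 4-byte char #5 = F3 A9 A0 8F.
Offset 19: leading byte 0xE0 = 11100000 → 3-byte char #6 = E0 B8 B0.
Leading byte 0xE0 = 11100000 matches 1110xxxx → 3-byte sequence.
Byte 1: 0xE0 = 11100000, payload 0000 (4 bits).
Byte 2: 0xB8 = 10111000 (10xxxxxx ✓), payload 111000.
Byte 3: 0xB0 = 10110000 (10xxxxxx ✓), payload 110000.
Concatenate: 0000111000110000 = 0xE30 (16 bits → U+0E30).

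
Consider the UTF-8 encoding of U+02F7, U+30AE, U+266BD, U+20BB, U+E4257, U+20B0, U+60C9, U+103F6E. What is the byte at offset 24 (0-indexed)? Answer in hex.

0xBD

U+02F7 → 2-byte form CB B7 at offsets 0–1.
U+30AE → 3-byte form E3 82 AE at offsets 2–4.
U+266BD → 4-byte form F0 A6 9A BD at offsets 5–8.
U+20BB → 3-byte form E2 82 BB at offsets 9–11.
U+E4257 → 4-byte form F3 A4 89 97 at offsets 12–15.
U+20B0 → 3-byte form E2 82 B0 at offsets 16–18.
U+60C9 → 3-byte form E6 83 89 at offsets 19–21.
U+103F6E → 4-byte form F4 83 BD AE at offsets 22–25.
Offset 24 falls in char 8's range; it's byte 3 of F4 83 BD AE = 0xBD.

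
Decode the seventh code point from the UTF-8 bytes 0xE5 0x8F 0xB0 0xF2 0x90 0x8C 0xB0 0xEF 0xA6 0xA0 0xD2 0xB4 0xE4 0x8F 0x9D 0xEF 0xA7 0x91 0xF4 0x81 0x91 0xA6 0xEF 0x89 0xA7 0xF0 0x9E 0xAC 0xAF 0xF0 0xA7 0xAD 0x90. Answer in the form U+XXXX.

U+101466

Offset 0: leading byte 0xE5 = 11100101 → 3-byte char #1 = E5 8F B0.
Offset 3: leading byte 0xF2 = 11110010 → 4-byte char #2 = F2 90 8C B0.
Offset 7: leading byte 0xEF = 11101111 → 3-byte char #3 = EF A6 A0.
Offset 10: leading byte 0xD2 = 11010010 → 2-byte char #4 = D2 B4.
Offset 12: leading byte 0xE4 = 11100100 → 3-byte char #5 = E4 8F 9D.
Offset 15: leading byte 0xEF = 11101111 → 3-byte char #6 = EF A7 91.
Offset 18: leading byte 0xF4 = 11110100 → 4-byte char #7 = F4 81 91 A6.
Leading byte 0xF4 = 11110100 matches 11110xxx → 4-byte sequence.
Byte 1: 0xF4 = 11110100, payload 100 (3 bits).
Byte 2: 0x81 = 10000001 (10xxxxxx ✓), payload 000001.
Byte 3: 0x91 = 10010001 (10xxxxxx ✓), payload 010001.
Byte 4: 0xA6 = 10100110 (10xxxxxx ✓), payload 100110.
Concatenate: 100000001010001100110 = 0x101466 (21 bits → U+101466).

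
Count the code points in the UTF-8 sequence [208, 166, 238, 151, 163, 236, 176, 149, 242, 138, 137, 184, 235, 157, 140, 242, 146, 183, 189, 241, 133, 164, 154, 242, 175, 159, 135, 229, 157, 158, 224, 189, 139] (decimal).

10

Byte at offset 0: 0xD0 = 11010000 → 2-byte char (#1). Advance 2.
Byte at offset 2: 0xEE = 11101110 → 3-byte char (#2). Advance 3.
Byte at offset 5: 0xEC = 11101100 → 3-byte char (#3). Advance 3.
Byte at offset 8: 0xF2 = 11110010 → 4-byte char (#4). Advance 4.
Byte at offset 12: 0xEB = 11101011 → 3-byte char (#5). Advance 3.
Byte at offset 15: 0xF2 = 11110010 → 4-byte char (#6). Advance 4.
Byte at offset 19: 0xF1 = 11110001 → 4-byte char (#7). Advance 4.
Byte at offset 23: 0xF2 = 11110010 → 4-byte char (#8). Advance 4.
Byte at offset 27: 0xE5 = 11100101 → 3-byte char (#9). Advance 3.
Byte at offset 30: 0xE0 = 11100000 → 3-byte char (#10). Advance 3.
Reached end at offset 33 after 10 code points.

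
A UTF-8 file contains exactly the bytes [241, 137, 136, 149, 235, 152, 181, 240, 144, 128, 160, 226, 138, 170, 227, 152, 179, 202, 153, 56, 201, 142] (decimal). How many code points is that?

Byte at offset 0: 0xF1 = 11110001 → 4-byte char (#1). Advance 4.
Byte at offset 4: 0xEB = 11101011 → 3-byte char (#2). Advance 3.
Byte at offset 7: 0xF0 = 11110000 → 4-byte char (#3). Advance 4.
Byte at offset 11: 0xE2 = 11100010 → 3-byte char (#4). Advance 3.
Byte at offset 14: 0xE3 = 11100011 → 3-byte char (#5). Advance 3.
Byte at offset 17: 0xCA = 11001010 → 2-byte char (#6). Advance 2.
Byte at offset 19: 0x38 = 00111000 → 1-byte char (#7). Advance 1.
Byte at offset 20: 0xC9 = 11001001 → 2-byte char (#8). Advance 2.
Reached end at offset 22 after 8 code points.

8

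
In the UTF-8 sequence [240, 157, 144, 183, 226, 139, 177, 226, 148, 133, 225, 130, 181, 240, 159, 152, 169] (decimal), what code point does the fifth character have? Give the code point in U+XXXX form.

U+1F629

Offset 0: leading byte 0xF0 = 11110000 → 4-byte char #1 = F0 9D 90 B7.
Offset 4: leading byte 0xE2 = 11100010 → 3-byte char #2 = E2 8B B1.
Offset 7: leading byte 0xE2 = 11100010 → 3-byte char #3 = E2 94 85.
Offset 10: leading byte 0xE1 = 11100001 → 3-byte char #4 = E1 82 B5.
Offset 13: leading byte 0xF0 = 11110000 → 4-byte char #5 = F0 9F 98 A9.
Leading byte 0xF0 = 11110000 matches 11110xxx → 4-byte sequence.
Byte 1: 0xF0 = 11110000, payload 000 (3 bits).
Byte 2: 0x9F = 10011111 (10xxxxxx ✓), payload 011111.
Byte 3: 0x98 = 10011000 (10xxxxxx ✓), payload 011000.
Byte 4: 0xA9 = 10101001 (10xxxxxx ✓), payload 101001.
Concatenate: 000011111011000101001 = 0x1F629 (21 bits → U+1F629).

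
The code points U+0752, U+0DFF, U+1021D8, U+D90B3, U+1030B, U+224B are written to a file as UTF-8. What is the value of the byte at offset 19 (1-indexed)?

1-indexed offset 19 is 0-indexed offset 18.
U+0752 → 2-byte form DD 92 at offsets 0–1.
U+0DFF → 3-byte form E0 B7 BF at offsets 2–4.
U+1021D8 → 4-byte form F4 82 87 98 at offsets 5–8.
U+D90B3 → 4-byte form F3 99 82 B3 at offsets 9–12.
U+1030B → 4-byte form F0 90 8C 8B at offsets 13–16.
U+224B → 3-byte form E2 89 8B at offsets 17–19.
Offset 18 falls in char 6's range; it's byte 2 of E2 89 8B = 0x89.

0x89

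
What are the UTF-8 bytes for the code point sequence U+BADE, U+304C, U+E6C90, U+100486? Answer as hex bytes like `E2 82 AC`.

EB AB 9E E3 81 8C F3 A6 B2 90 F4 80 92 86

U+BADE: 3-byte form → EB AB 9E.
U+304C: 3-byte form → E3 81 8C.
U+E6C90: 4-byte form → F3 A6 B2 90.
U+100486: 4-byte form → F4 80 92 86.
Concatenated (14 bytes): EB AB 9E E3 81 8C F3 A6 B2 90 F4 80 92 86.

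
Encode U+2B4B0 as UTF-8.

U+2B4B0 = 0x2B4B0 = 177328 decimal. In range U+10000–U+10FFFF → 4-byte form: 11110xxx 10xxxxxx 10xxxxxx 10xxxxxx.
Binary (21 bits): 000101011010010110000.
Split 3+6+6+6: 000 | 101011 | 010010 | 110000.
Byte 1: 11110000 = 0xF0.
Byte 2: 10101011 = 0xAB.
Byte 3: 10010010 = 0x92.
Byte 4: 10110000 = 0xB0.

F0 AB 92 B0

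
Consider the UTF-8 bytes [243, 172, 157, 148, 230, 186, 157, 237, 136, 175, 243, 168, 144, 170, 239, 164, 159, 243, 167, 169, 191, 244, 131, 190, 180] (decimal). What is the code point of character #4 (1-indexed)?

Offset 0: leading byte 0xF3 = 11110011 → 4-byte char #1 = F3 AC 9D 94.
Offset 4: leading byte 0xE6 = 11100110 → 3-byte char #2 = E6 BA 9D.
Offset 7: leading byte 0xED = 11101101 → 3-byte char #3 = ED 88 AF.
Offset 10: leading byte 0xF3 = 11110011 → 4-byte char #4 = F3 A8 90 AA.
Leading byte 0xF3 = 11110011 matches 11110xxx → 4-byte sequence.
Byte 1: 0xF3 = 11110011, payload 011 (3 bits).
Byte 2: 0xA8 = 10101000 (10xxxxxx ✓), payload 101000.
Byte 3: 0x90 = 10010000 (10xxxxxx ✓), payload 010000.
Byte 4: 0xAA = 10101010 (10xxxxxx ✓), payload 101010.
Concatenate: 011101000010000101010 = 0xE842A (21 bits → U+E842A).

U+E842A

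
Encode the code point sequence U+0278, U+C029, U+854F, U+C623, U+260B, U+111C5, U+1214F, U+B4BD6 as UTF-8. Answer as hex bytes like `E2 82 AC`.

C9 B8 EC 80 A9 E8 95 8F EC 98 A3 E2 98 8B F0 91 87 85 F0 92 85 8F F2 B4 AF 96

U+0278: 2-byte form → C9 B8.
U+C029: 3-byte form → EC 80 A9.
U+854F: 3-byte form → E8 95 8F.
U+C623: 3-byte form → EC 98 A3.
U+260B: 3-byte form → E2 98 8B.
U+111C5: 4-byte form → F0 91 87 85.
U+1214F: 4-byte form → F0 92 85 8F.
U+B4BD6: 4-byte form → F2 B4 AF 96.
Concatenated (26 bytes): C9 B8 EC 80 A9 E8 95 8F EC 98 A3 E2 98 8B F0 91 87 85 F0 92 85 8F F2 B4 AF 96.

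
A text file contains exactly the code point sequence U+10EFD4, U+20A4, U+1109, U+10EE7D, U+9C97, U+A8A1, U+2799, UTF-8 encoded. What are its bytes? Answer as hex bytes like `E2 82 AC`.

U+10EFD4: 4-byte form → F4 8E BF 94.
U+20A4: 3-byte form → E2 82 A4.
U+1109: 3-byte form → E1 84 89.
U+10EE7D: 4-byte form → F4 8E B9 BD.
U+9C97: 3-byte form → E9 B2 97.
U+A8A1: 3-byte form → EA A2 A1.
U+2799: 3-byte form → E2 9E 99.
Concatenated (23 bytes): F4 8E BF 94 E2 82 A4 E1 84 89 F4 8E B9 BD E9 B2 97 EA A2 A1 E2 9E 99.

F4 8E BF 94 E2 82 A4 E1 84 89 F4 8E B9 BD E9 B2 97 EA A2 A1 E2 9E 99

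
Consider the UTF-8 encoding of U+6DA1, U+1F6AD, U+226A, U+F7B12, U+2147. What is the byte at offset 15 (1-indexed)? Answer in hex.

1-indexed offset 15 is 0-indexed offset 14.
U+6DA1 → 3-byte form E6 B6 A1 at offsets 0–2.
U+1F6AD → 4-byte form F0 9F 9A AD at offsets 3–6.
U+226A → 3-byte form E2 89 AA at offsets 7–9.
U+F7B12 → 4-byte form F3 B7 AC 92 at offsets 10–13.
U+2147 → 3-byte form E2 85 87 at offsets 14–16.
Offset 14 falls in char 5's range; it's byte 1 of E2 85 87 = 0xE2.

0xE2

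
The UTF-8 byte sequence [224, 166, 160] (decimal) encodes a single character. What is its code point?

Leading byte 0xE0 = 11100000 matches 1110xxxx → 3-byte sequence.
Byte 1: 0xE0 = 11100000, payload 0000 (4 bits).
Byte 2: 0xA6 = 10100110 (10xxxxxx ✓), payload 100110.
Byte 3: 0xA0 = 10100000 (10xxxxxx ✓), payload 100000.
Concatenate: 0000100110100000 = 0x9A0 (16 bits → U+09A0).

U+09A0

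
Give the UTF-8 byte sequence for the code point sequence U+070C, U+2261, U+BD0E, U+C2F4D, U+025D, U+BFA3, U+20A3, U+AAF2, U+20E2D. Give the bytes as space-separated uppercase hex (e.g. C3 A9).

DC 8C E2 89 A1 EB B4 8E F3 82 BD 8D C9 9D EB BE A3 E2 82 A3 EA AB B2 F0 A0 B8 AD

U+070C: 2-byte form → DC 8C.
U+2261: 3-byte form → E2 89 A1.
U+BD0E: 3-byte form → EB B4 8E.
U+C2F4D: 4-byte form → F3 82 BD 8D.
U+025D: 2-byte form → C9 9D.
U+BFA3: 3-byte form → EB BE A3.
U+20A3: 3-byte form → E2 82 A3.
U+AAF2: 3-byte form → EA AB B2.
U+20E2D: 4-byte form → F0 A0 B8 AD.
Concatenated (27 bytes): DC 8C E2 89 A1 EB B4 8E F3 82 BD 8D C9 9D EB BE A3 E2 82 A3 EA AB B2 F0 A0 B8 AD.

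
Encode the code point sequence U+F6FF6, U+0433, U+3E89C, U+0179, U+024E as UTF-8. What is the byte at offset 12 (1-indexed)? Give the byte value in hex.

1-indexed offset 12 is 0-indexed offset 11.
U+F6FF6 → 4-byte form F3 B6 BF B6 at offsets 0–3.
U+0433 → 2-byte form D0 B3 at offsets 4–5.
U+3E89C → 4-byte form F0 BE A2 9C at offsets 6–9.
U+0179 → 2-byte form C5 B9 at offsets 10–11.
Offset 11 falls in char 4's range; it's byte 2 of C5 B9 = 0xB9.

0xB9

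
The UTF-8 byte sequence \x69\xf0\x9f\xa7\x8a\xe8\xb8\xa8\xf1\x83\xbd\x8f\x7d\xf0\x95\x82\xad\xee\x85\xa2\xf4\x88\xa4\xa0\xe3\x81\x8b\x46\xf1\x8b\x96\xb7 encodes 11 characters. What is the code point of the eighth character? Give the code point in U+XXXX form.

U+108920

Offset 0: leading byte 0x69 = 01101001 → 1-byte char #1 = 69.
Offset 1: leading byte 0xF0 = 11110000 → 4-byte char #2 = F0 9F A7 8A.
Offset 5: leading byte 0xE8 = 11101000 → 3-byte char #3 = E8 B8 A8.
Offset 8: leading byte 0xF1 = 11110001 → 4-byte char #4 = F1 83 BD 8F.
Offset 12: leading byte 0x7D = 01111101 → 1-byte char #5 = 7D.
Offset 13: leading byte 0xF0 = 11110000 → 4-byte char #6 = F0 95 82 AD.
Offset 17: leading byte 0xEE = 11101110 → 3-byte char #7 = EE 85 A2.
Offset 20: leading byte 0xF4 = 11110100 → 4-byte char #8 = F4 88 A4 A0.
Leading byte 0xF4 = 11110100 matches 11110xxx → 4-byte sequence.
Byte 1: 0xF4 = 11110100, payload 100 (3 bits).
Byte 2: 0x88 = 10001000 (10xxxxxx ✓), payload 001000.
Byte 3: 0xA4 = 10100100 (10xxxxxx ✓), payload 100100.
Byte 4: 0xA0 = 10100000 (10xxxxxx ✓), payload 100000.
Concatenate: 100001000100100100000 = 0x108920 (21 bits → U+108920).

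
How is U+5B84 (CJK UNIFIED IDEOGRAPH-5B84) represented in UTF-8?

U+5B84 = 0x5B84 = 23428 decimal. In range U+0800–U+FFFF → 3-byte form: 1110xxxx 10xxxxxx 10xxxxxx.
Binary (16 bits): 0101101110000100.
Split 4+6+6: 0101 | 101110 | 000100.
Byte 1: 11100101 = 0xE5.
Byte 2: 10101110 = 0xAE.
Byte 3: 10000100 = 0x84.

E5 AE 84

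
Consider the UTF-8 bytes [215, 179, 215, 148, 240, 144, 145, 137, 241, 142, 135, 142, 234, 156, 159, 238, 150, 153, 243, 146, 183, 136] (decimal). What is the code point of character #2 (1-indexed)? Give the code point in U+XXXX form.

U+05D4

Offset 0: leading byte 0xD7 = 11010111 → 2-byte char #1 = D7 B3.
Offset 2: leading byte 0xD7 = 11010111 → 2-byte char #2 = D7 94.
Leading byte 0xD7 = 11010111 matches 110xxxxx → 2-byte sequence.
Byte 1: 0xD7 = 11010111, payload 10111 (5 bits).
Byte 2: 0x94 = 10010100 (10xxxxxx ✓), payload 010100.
Concatenate: 10111010100 = 0x5D4 (11 bits → U+05D4).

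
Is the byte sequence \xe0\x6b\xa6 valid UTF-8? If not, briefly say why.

invalid (non-continuation byte where continuation expected)

Leading byte 0xE0 = 11100000 → 3-byte form.
Byte 2 is 0x6B = 01101011, which is not 10xxxxxx — expected a continuation byte.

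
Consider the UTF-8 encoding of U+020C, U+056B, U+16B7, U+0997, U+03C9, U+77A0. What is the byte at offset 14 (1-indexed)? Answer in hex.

1-indexed offset 14 is 0-indexed offset 13.
U+020C → 2-byte form C8 8C at offsets 0–1.
U+056B → 2-byte form D5 AB at offsets 2–3.
U+16B7 → 3-byte form E1 9A B7 at offsets 4–6.
U+0997 → 3-byte form E0 A6 97 at offsets 7–9.
U+03C9 → 2-byte form CF 89 at offsets 10–11.
U+77A0 → 3-byte form E7 9E A0 at offsets 12–14.
Offset 13 falls in char 6's range; it's byte 2 of E7 9E A0 = 0x9E.

0x9E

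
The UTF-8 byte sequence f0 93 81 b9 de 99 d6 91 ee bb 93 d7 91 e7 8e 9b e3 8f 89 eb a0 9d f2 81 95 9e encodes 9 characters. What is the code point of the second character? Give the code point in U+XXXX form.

U+0799

Offset 0: leading byte 0xF0 = 11110000 → 4-byte char #1 = F0 93 81 B9.
Offset 4: leading byte 0xDE = 11011110 → 2-byte char #2 = DE 99.
Leading byte 0xDE = 11011110 matches 110xxxxx → 2-byte sequence.
Byte 1: 0xDE = 11011110, payload 11110 (5 bits).
Byte 2: 0x99 = 10011001 (10xxxxxx ✓), payload 011001.
Concatenate: 11110011001 = 0x799 (11 bits → U+0799).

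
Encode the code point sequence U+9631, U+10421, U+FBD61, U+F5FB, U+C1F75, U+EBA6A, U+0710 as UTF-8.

U+9631: 3-byte form → E9 98 B1.
U+10421: 4-byte form → F0 90 90 A1.
U+FBD61: 4-byte form → F3 BB B5 A1.
U+F5FB: 3-byte form → EF 97 BB.
U+C1F75: 4-byte form → F3 81 BD B5.
U+EBA6A: 4-byte form → F3 AB A9 AA.
U+0710: 2-byte form → DC 90.
Concatenated (24 bytes): E9 98 B1 F0 90 90 A1 F3 BB B5 A1 EF 97 BB F3 81 BD B5 F3 AB A9 AA DC 90.

E9 98 B1 F0 90 90 A1 F3 BB B5 A1 EF 97 BB F3 81 BD B5 F3 AB A9 AA DC 90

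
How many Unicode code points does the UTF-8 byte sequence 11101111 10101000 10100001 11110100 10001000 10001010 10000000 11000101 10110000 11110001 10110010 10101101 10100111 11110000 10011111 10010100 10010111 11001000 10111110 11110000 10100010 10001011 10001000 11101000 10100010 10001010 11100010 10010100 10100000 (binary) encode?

Byte at offset 0: 0xEF = 11101111 → 3-byte char (#1). Advance 3.
Byte at offset 3: 0xF4 = 11110100 → 4-byte char (#2). Advance 4.
Byte at offset 7: 0xC5 = 11000101 → 2-byte char (#3). Advance 2.
Byte at offset 9: 0xF1 = 11110001 → 4-byte char (#4). Advance 4.
Byte at offset 13: 0xF0 = 11110000 → 4-byte char (#5). Advance 4.
Byte at offset 17: 0xC8 = 11001000 → 2-byte char (#6). Advance 2.
Byte at offset 19: 0xF0 = 11110000 → 4-byte char (#7). Advance 4.
Byte at offset 23: 0xE8 = 11101000 → 3-byte char (#8). Advance 3.
Byte at offset 26: 0xE2 = 11100010 → 3-byte char (#9). Advance 3.
Reached end at offset 29 after 9 code points.

9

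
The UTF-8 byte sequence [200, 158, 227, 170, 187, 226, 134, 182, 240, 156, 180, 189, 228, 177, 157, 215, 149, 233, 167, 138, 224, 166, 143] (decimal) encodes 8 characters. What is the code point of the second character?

U+3ABB

Offset 0: leading byte 0xC8 = 11001000 → 2-byte char #1 = C8 9E.
Offset 2: leading byte 0xE3 = 11100011 → 3-byte char #2 = E3 AA BB.
Leading byte 0xE3 = 11100011 matches 1110xxxx → 3-byte sequence.
Byte 1: 0xE3 = 11100011, payload 0011 (4 bits).
Byte 2: 0xAA = 10101010 (10xxxxxx ✓), payload 101010.
Byte 3: 0xBB = 10111011 (10xxxxxx ✓), payload 111011.
Concatenate: 0011101010111011 = 0x3ABB (16 bits → U+3ABB).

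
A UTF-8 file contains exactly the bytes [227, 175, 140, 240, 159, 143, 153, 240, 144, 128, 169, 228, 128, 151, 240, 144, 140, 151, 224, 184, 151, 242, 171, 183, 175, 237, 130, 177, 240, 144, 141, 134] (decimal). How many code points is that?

9

Byte at offset 0: 0xE3 = 11100011 → 3-byte char (#1). Advance 3.
Byte at offset 3: 0xF0 = 11110000 → 4-byte char (#2). Advance 4.
Byte at offset 7: 0xF0 = 11110000 → 4-byte char (#3). Advance 4.
Byte at offset 11: 0xE4 = 11100100 → 3-byte char (#4). Advance 3.
Byte at offset 14: 0xF0 = 11110000 → 4-byte char (#5). Advance 4.
Byte at offset 18: 0xE0 = 11100000 → 3-byte char (#6). Advance 3.
Byte at offset 21: 0xF2 = 11110010 → 4-byte char (#7). Advance 4.
Byte at offset 25: 0xED = 11101101 → 3-byte char (#8). Advance 3.
Byte at offset 28: 0xF0 = 11110000 → 4-byte char (#9). Advance 4.
Reached end at offset 32 after 9 code points.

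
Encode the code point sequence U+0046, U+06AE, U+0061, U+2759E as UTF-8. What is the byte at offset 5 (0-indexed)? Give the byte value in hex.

U+0046 → 1-byte form 46 at offsets 0–0.
U+06AE → 2-byte form DA AE at offsets 1–2.
U+0061 → 1-byte form 61 at offsets 3–3.
U+2759E → 4-byte form F0 A7 96 9E at offsets 4–7.
Offset 5 falls in char 4's range; it's byte 2 of F0 A7 96 9E = 0xA7.

0xA7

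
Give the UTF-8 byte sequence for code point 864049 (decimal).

U+D2F31 = 0xD2F31 = 864049 decimal. In range U+10000–U+10FFFF → 4-byte form: 11110xxx 10xxxxxx 10xxxxxx 10xxxxxx.
Binary (21 bits): 011010010111100110001.
Split 3+6+6+6: 011 | 010010 | 111100 | 110001.
Byte 1: 11110011 = 0xF3.
Byte 2: 10010010 = 0x92.
Byte 3: 10111100 = 0xBC.
Byte 4: 10110001 = 0xB1.

F3 92 BC B1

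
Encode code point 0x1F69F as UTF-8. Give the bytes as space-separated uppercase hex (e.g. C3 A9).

F0 9F 9A 9F

U+1F69F = 0x1F69F = 128671 decimal. In range U+10000–U+10FFFF → 4-byte form: 11110xxx 10xxxxxx 10xxxxxx 10xxxxxx.
Binary (21 bits): 000011111011010011111.
Split 3+6+6+6: 000 | 011111 | 011010 | 011111.
Byte 1: 11110000 = 0xF0.
Byte 2: 10011111 = 0x9F.
Byte 3: 10011010 = 0x9A.
Byte 4: 10011111 = 0x9F.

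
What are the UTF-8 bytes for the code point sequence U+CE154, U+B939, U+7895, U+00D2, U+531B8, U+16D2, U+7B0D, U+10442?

F3 8E 85 94 EB A4 B9 E7 A2 95 C3 92 F1 93 86 B8 E1 9B 92 E7 AC 8D F0 90 91 82

U+CE154: 4-byte form → F3 8E 85 94.
U+B939: 3-byte form → EB A4 B9.
U+7895: 3-byte form → E7 A2 95.
U+00D2: 2-byte form → C3 92.
U+531B8: 4-byte form → F1 93 86 B8.
U+16D2: 3-byte form → E1 9B 92.
U+7B0D: 3-byte form → E7 AC 8D.
U+10442: 4-byte form → F0 90 91 82.
Concatenated (26 bytes): F3 8E 85 94 EB A4 B9 E7 A2 95 C3 92 F1 93 86 B8 E1 9B 92 E7 AC 8D F0 90 91 82.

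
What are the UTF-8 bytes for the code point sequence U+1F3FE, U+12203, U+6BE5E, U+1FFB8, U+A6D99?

F0 9F 8F BE F0 92 88 83 F1 AB B9 9E F0 9F BE B8 F2 A6 B6 99

U+1F3FE: 4-byte form → F0 9F 8F BE.
U+12203: 4-byte form → F0 92 88 83.
U+6BE5E: 4-byte form → F1 AB B9 9E.
U+1FFB8: 4-byte form → F0 9F BE B8.
U+A6D99: 4-byte form → F2 A6 B6 99.
Concatenated (20 bytes): F0 9F 8F BE F0 92 88 83 F1 AB B9 9E F0 9F BE B8 F2 A6 B6 99.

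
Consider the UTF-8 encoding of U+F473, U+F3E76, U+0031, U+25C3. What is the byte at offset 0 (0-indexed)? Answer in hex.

U+F473 → 3-byte form EF 91 B3 at offsets 0–2.
Offset 0 falls in char 1's range; it's byte 1 of EF 91 B3 = 0xEF.

0xEF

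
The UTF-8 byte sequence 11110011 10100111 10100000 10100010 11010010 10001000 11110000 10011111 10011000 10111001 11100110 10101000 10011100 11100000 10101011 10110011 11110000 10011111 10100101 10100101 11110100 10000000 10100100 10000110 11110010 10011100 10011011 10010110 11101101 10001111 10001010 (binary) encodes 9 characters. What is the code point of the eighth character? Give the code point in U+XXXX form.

Offset 0: leading byte 0xF3 = 11110011 → 4-byte char #1 = F3 A7 A0 A2.
Offset 4: leading byte 0xD2 = 11010010 → 2-byte char #2 = D2 88.
Offset 6: leading byte 0xF0 = 11110000 → 4-byte char #3 = F0 9F 98 B9.
Offset 10: leading byte 0xE6 = 11100110 → 3-byte char #4 = E6 A8 9C.
Offset 13: leading byte 0xE0 = 11100000 → 3-byte char #5 = E0 AB B3.
Offset 16: leading byte 0xF0 = 11110000 → 4-byte char #6 = F0 9F A5 A5.
Offset 20: leading byte 0xF4 = 11110100 → 4-byte char #7 = F4 80 A4 86.
Offset 24: leading byte 0xF2 = 11110010 → 4-byte char #8 = F2 9C 9B 96.
Leading byte 0xF2 = 11110010 matches 11110xxx → 4-byte sequence.
Byte 1: 0xF2 = 11110010, payload 010 (3 bits).
Byte 2: 0x9C = 10011100 (10xxxxxx ✓), payload 011100.
Byte 3: 0x9B = 10011011 (10xxxxxx ✓), payload 011011.
Byte 4: 0x96 = 10010110 (10xxxxxx ✓), payload 010110.
Concatenate: 010011100011011010110 = 0x9C6D6 (21 bits → U+9C6D6).

U+9C6D6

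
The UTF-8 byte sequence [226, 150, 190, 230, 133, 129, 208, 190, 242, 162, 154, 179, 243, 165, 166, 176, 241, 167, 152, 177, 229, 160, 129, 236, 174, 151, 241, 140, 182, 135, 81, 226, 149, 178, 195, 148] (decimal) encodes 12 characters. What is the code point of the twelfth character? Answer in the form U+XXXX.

Offset 0: leading byte 0xE2 = 11100010 → 3-byte char #1 = E2 96 BE.
Offset 3: leading byte 0xE6 = 11100110 → 3-byte char #2 = E6 85 81.
Offset 6: leading byte 0xD0 = 11010000 → 2-byte char #3 = D0 BE.
Offset 8: leading byte 0xF2 = 11110010 → 4-byte char #4 = F2 A2 9A B3.
Offset 12: leading byte 0xF3 = 11110011 → 4-byte char #5 = F3 A5 A6 B0.
Offset 16: leading byte 0xF1 = 11110001 → 4-byte char #6 = F1 A7 98 B1.
Offset 20: leading byte 0xE5 = 11100101 → 3-byte char #7 = E5 A0 81.
Offset 23: leading byte 0xEC = 11101100 → 3-byte char #8 = EC AE 97.
Offset 26: leading byte 0xF1 = 11110001 → 4-byte char #9 = F1 8C B6 87.
Offset 30: leading byte 0x51 = 01010001 → 1-byte char #10 = 51.
Offset 31: leading byte 0xE2 = 11100010 → 3-byte char #11 = E2 95 B2.
Offset 34: leading byte 0xC3 = 11000011 → 2-byte char #12 = C3 94.
Leading byte 0xC3 = 11000011 matches 110xxxxx → 2-byte sequence.
Byte 1: 0xC3 = 11000011, payload 00011 (5 bits).
Byte 2: 0x94 = 10010100 (10xxxxxx ✓), payload 010100.
Concatenate: 00011010100 = 0xD4 (11 bits → U+00D4).

U+00D4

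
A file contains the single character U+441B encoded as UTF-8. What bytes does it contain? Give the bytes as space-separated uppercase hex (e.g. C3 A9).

E4 90 9B

U+441B = 0x441B = 17435 decimal. In range U+0800–U+FFFF → 3-byte form: 1110xxxx 10xxxxxx 10xxxxxx.
Binary (16 bits): 0100010000011011.
Split 4+6+6: 0100 | 010000 | 011011.
Byte 1: 11100100 = 0xE4.
Byte 2: 10010000 = 0x90.
Byte 3: 10011011 = 0x9B.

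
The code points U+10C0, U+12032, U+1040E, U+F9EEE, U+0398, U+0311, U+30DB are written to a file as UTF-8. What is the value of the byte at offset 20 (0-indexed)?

U+10C0 → 3-byte form E1 83 80 at offsets 0–2.
U+12032 → 4-byte form F0 92 80 B2 at offsets 3–6.
U+1040E → 4-byte form F0 90 90 8E at offsets 7–10.
U+F9EEE → 4-byte form F3 B9 BB AE at offsets 11–14.
U+0398 → 2-byte form CE 98 at offsets 15–16.
U+0311 → 2-byte form CC 91 at offsets 17–18.
U+30DB → 3-byte form E3 83 9B at offsets 19–21.
Offset 20 falls in char 7's range; it's byte 2 of E3 83 9B = 0x83.

0x83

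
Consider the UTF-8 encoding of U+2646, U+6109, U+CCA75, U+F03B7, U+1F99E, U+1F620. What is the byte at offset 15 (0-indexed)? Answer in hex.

U+2646 → 3-byte form E2 99 86 at offsets 0–2.
U+6109 → 3-byte form E6 84 89 at offsets 3–5.
U+CCA75 → 4-byte form F3 8C A9 B5 at offsets 6–9.
U+F03B7 → 4-byte form F3 B0 8E B7 at offsets 10–13.
U+1F99E → 4-byte form F0 9F A6 9E at offsets 14–17.
Offset 15 falls in char 5's range; it's byte 2 of F0 9F A6 9E = 0x9F.

0x9F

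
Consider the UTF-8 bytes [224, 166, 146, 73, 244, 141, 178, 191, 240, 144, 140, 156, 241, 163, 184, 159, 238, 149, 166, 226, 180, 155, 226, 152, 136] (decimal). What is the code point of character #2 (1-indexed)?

U+0049

Offset 0: leading byte 0xE0 = 11100000 → 3-byte char #1 = E0 A6 92.
Offset 3: leading byte 0x49 = 01001001 → 1-byte char #2 = 49.
Leading byte 0x49 = 01001001 matches 0xxxxxxx → 1-byte sequence.
Byte 1: 0x49 = 01001001, payload 1001001 (7 bits).
Concatenate: 1001001 = 0x49 (7 bits → U+0049).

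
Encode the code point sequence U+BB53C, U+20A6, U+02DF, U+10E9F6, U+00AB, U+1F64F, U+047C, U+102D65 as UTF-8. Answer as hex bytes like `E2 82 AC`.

U+BB53C: 4-byte form → F2 BB 94 BC.
U+20A6: 3-byte form → E2 82 A6.
U+02DF: 2-byte form → CB 9F.
U+10E9F6: 4-byte form → F4 8E A7 B6.
U+00AB: 2-byte form → C2 AB.
U+1F64F: 4-byte form → F0 9F 99 8F.
U+047C: 2-byte form → D1 BC.
U+102D65: 4-byte form → F4 82 B5 A5.
Concatenated (25 bytes): F2 BB 94 BC E2 82 A6 CB 9F F4 8E A7 B6 C2 AB F0 9F 99 8F D1 BC F4 82 B5 A5.

F2 BB 94 BC E2 82 A6 CB 9F F4 8E A7 B6 C2 AB F0 9F 99 8F D1 BC F4 82 B5 A5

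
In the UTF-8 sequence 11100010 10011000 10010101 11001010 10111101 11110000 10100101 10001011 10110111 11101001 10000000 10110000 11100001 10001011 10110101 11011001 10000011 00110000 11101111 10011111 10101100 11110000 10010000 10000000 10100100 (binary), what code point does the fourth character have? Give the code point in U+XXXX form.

U+9030

Offset 0: leading byte 0xE2 = 11100010 → 3-byte char #1 = E2 98 95.
Offset 3: leading byte 0xCA = 11001010 → 2-byte char #2 = CA BD.
Offset 5: leading byte 0xF0 = 11110000 → 4-byte char #3 = F0 A5 8B B7.
Offset 9: leading byte 0xE9 = 11101001 → 3-byte char #4 = E9 80 B0.
Leading byte 0xE9 = 11101001 matches 1110xxxx → 3-byte sequence.
Byte 1: 0xE9 = 11101001, payload 1001 (4 bits).
Byte 2: 0x80 = 10000000 (10xxxxxx ✓), payload 000000.
Byte 3: 0xB0 = 10110000 (10xxxxxx ✓), payload 110000.
Concatenate: 1001000000110000 = 0x9030 (16 bits → U+9030).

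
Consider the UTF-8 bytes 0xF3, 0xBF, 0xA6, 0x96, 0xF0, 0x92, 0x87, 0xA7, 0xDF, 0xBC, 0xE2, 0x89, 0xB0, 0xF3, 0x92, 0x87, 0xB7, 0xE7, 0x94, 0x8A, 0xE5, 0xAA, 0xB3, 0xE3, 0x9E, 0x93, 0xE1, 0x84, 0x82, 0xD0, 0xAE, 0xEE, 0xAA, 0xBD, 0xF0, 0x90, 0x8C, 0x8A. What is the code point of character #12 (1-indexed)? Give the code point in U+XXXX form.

U+1030A

Offset 0: leading byte 0xF3 = 11110011 → 4-byte char #1 = F3 BF A6 96.
Offset 4: leading byte 0xF0 = 11110000 → 4-byte char #2 = F0 92 87 A7.
Offset 8: leading byte 0xDF = 11011111 → 2-byte char #3 = DF BC.
Offset 10: leading byte 0xE2 = 11100010 → 3-byte char #4 = E2 89 B0.
Offset 13: leading byte 0xF3 = 11110011 → 4-byte char #5 = F3 92 87 B7.
Offset 17: leading byte 0xE7 = 11100111 → 3-byte char #6 = E7 94 8A.
Offset 20: leading byte 0xE5 = 11100101 → 3-byte char #7 = E5 AA B3.
Offset 23: leading byte 0xE3 = 11100011 → 3-byte char #8 = E3 9E 93.
Offset 26: leading byte 0xE1 = 11100001 → 3-byte char #9 = E1 84 82.
Offset 29: leading byte 0xD0 = 11010000 → 2-byte char #10 = D0 AE.
Offset 31: leading byte 0xEE = 11101110 → 3-byte char #11 = EE AA BD.
Offset 34: leading byte 0xF0 = 11110000 → 4-byte char #12 = F0 90 8C 8A.
Leading byte 0xF0 = 11110000 matches 11110xxx → 4-byte sequence.
Byte 1: 0xF0 = 11110000, payload 000 (3 bits).
Byte 2: 0x90 = 10010000 (10xxxxxx ✓), payload 010000.
Byte 3: 0x8C = 10001100 (10xxxxxx ✓), payload 001100.
Byte 4: 0x8A = 10001010 (10xxxxxx ✓), payload 001010.
Concatenate: 000010000001100001010 = 0x1030A (21 bits → U+1030A).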